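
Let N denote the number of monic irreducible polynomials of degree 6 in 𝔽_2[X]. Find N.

9

The number of monic irreducibles of degree 6 over GF(2) is (1/6)·Σ_{d∣6} μ(6/d) 2^d.
Divisors of 6: 1, 2, 3, 6; μ(6/d) for each: 1, -1, -1, 1.
Σ = 2^1 − 2^2 − 2^3 + 2^6 = 54.
N = 54/6 = 9.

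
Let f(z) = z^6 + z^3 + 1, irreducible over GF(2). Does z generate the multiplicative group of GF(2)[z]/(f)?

|GF(2^6)^×| = 2^6 − 1 = 63. Prime factorization: 63 = 3^2·7.
f is primitive ⇔ z has order 63 in GF(2)[z]/(f), i.e. z^(63/q) ≠ 1 for each prime q | 63.
z^(21) mod f = z^3.
z^(9) mod f = 1
Since z^(9) = 1, the order of z divides 9 < 63; not primitive.

No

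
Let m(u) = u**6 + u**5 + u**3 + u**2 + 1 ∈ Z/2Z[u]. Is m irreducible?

Yes

Check for roots in Z/2Z: m(0) = 1; m(1) = 1.
No roots, so no linear factors.
Monic irreducibles of degree 2 over GF(2): u**2 + u + 1.
None of them divide m (all give nonzero remainder).
Monic irreducibles of degree 3 over GF(2): u**3 + u + 1, u**3 + u**2 + 1.
None of them divide m (all give nonzero remainder).
No irreducible factor of degree ≤ 3 exists, so m is irreducible over GF(2).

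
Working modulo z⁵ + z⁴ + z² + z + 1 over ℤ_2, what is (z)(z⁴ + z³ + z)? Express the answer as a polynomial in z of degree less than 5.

z + 1

Multiply in ℤ_2[z]: (z)·(z⁴ + z³ + z) = z⁵ + z⁴ + z².
Reduce using z⁵ ≡ z⁴ + z² + z + 1 (mod z⁵ + z⁴ + z² + z + 1).
Reduced: z + 1.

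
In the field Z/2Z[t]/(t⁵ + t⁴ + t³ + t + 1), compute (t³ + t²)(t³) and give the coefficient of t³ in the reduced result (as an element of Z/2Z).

0

Multiply in Z/2Z[t]: (t³ + t²)·(t³) = t⁶ + t⁵.
Reduce using t⁵ ≡ t⁴ + t³ + t + 1 (mod t⁵ + t⁴ + t³ + t + 1).
Reduced: t⁴ + t² + t.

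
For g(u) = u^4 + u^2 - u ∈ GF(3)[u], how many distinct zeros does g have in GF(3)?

Evaluate at each of the 3 elements of GF(3):
g(0) = 0 → root; g(1) = 1; g(2) = 0 → root.
Roots: {0, 2}.

2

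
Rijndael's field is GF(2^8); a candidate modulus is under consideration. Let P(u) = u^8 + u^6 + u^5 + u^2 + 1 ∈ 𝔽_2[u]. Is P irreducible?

Check for roots in 𝔽_2: P(0) = 1; P(1) = 1.
No roots, so no linear factors.
Monic irreducibles of degree 2 over GF(2): u^2 + u + 1.
None of them divide P (all give nonzero remainder).
Monic irreducibles of degree 3 over GF(2): u^3 + u + 1, u^3 + u^2 + 1.
None of them divide P (all give nonzero remainder).
Monic irreducibles of degree 4 over GF(2): u^4 + u + 1, u^4 + u^3 + 1, u^4 + u^3 + u^2 + u + 1.
None of them divide P (all give nonzero remainder).
No irreducible factor of degree ≤ 4 exists, so P is irreducible over GF(2).

Yes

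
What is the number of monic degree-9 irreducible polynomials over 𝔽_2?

56

Gauss's count: N_{2}(9) = (1/9) Σ_{d|9} μ(9/d)·2^d.
Divisors of 9: 1, 3, 9; μ(9/d) for each: 0, -1, 1.
Σ = − 2^3 + 2^9 = 504.
N = 504/9 = 56.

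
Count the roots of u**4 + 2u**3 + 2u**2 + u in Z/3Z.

Write h(u) = u**4 + 2u**3 + 2u**2 + u.
Evaluate at each of the 3 elements of Z/3Z:
h(0) = 0 → root; h(1) = 0 → root; h(2) = 0 → root.
Roots: {0, 1, 2}.

3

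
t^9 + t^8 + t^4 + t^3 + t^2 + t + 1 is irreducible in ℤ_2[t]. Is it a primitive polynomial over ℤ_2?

Yes

Write f(t) = t^9 + t^8 + t^4 + t^3 + t^2 + t + 1.
|GF(2^9)^×| = 2^9 − 1 = 511. Prime factorization: 511 = 7·73.
f is primitive ⇔ t has order 511 in GF(2)[t]/(f), i.e. t^(511/q) ≠ 1 for each prime q | 511.
t^(73) mod f = t^8 + t^7 + t^6 + t^4 + t^2 + 1.
t^(7) mod f = t^7.
None equal 1, so t has full order 511; f is primitive.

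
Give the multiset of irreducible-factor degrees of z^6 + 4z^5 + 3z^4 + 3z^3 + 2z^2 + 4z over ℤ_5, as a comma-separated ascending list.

1, 1, 1, 1, 2

Write f(z) = z^6 + 4z^5 + 3z^4 + 3z^3 + 2z^2 + 4z.
Roots in ℤ_5: f(0) = 0 → root; f(1) = 2; f(2) = 0 → root; f(3) = 0 → root; f(4) = 0 → root.
Linear factors from roots: (z), (z + 3), (z + 2), (z + 1).
Complete factorization: f(z) = (z)·(z + 1)·(z + 2)·(z + 3)·(z^2 + 3z + 4).
Factor degrees with multiplicity: 1 + 1 + 1 + 1 + 2 = 6.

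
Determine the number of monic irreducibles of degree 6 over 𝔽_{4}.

670

By the necklace-counting formula, N_4(6) = (1/6) Σ_{d|6} μ(6/d)·4^d.
Divisors of 6: 1, 2, 3, 6; μ(6/d) for each: 1, -1, -1, 1.
Σ = 4^1 − 4^2 − 4^3 + 4^6 = 4020.
N = 4020/6 = 670.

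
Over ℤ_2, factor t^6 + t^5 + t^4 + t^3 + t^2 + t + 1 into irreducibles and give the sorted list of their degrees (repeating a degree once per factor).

3, 3

Write h(t) = t^6 + t^5 + t^4 + t^3 + t^2 + t + 1.
Roots in ℤ_2: h(0) = 1; h(1) = 1.
Complete factorization: h(t) = (t^3 + t + 1)·(t^3 + t^2 + 1).
Factor degrees with multiplicity: 3 + 3 = 6.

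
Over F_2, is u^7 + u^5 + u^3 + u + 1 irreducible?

Yes

Write m(u) = u^7 + u^5 + u^3 + u + 1.
Check for roots in F_2: m(0) = 1; m(1) = 1.
No roots, so no linear factors.
Monic irreducibles of degree 2 over GF(2): u^2 + u + 1.
None of them divide m (all give nonzero remainder).
Monic irreducibles of degree 3 over GF(2): u^3 + u + 1, u^3 + u^2 + 1.
None of them divide m (all give nonzero remainder).
No irreducible factor of degree ≤ 3 exists, so m is irreducible over GF(2).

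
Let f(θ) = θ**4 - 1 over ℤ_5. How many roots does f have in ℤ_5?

Evaluate at each of the 5 elements of ℤ_5:
f(0) = 4; f(1) = 0 → root; f(2) = 0 → root; f(3) = 0 → root; f(4) = 0 → root.
Roots: {1, 2, 3, 4}.

4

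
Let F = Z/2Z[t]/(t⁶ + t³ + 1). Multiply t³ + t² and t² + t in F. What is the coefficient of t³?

Multiply in Z/2Z[t]: (t³ + t²)·(t² + t) = t⁵ + t³.
Reduced: t⁵ + t³.

1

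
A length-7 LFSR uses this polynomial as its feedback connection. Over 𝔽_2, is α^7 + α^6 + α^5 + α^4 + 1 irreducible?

Write g(α) = α^7 + α^6 + α^5 + α^4 + 1.
Check for roots in 𝔽_2: g(0) = 1; g(1) = 1.
No roots, so no linear factors.
Monic irreducibles of degree 2 over GF(2): α^2 + α + 1.
None of them divide g (all give nonzero remainder).
Monic irreducibles of degree 3 over GF(2): α^3 + α + 1, α^3 + α^2 + 1.
None of them divide g (all give nonzero remainder).
No irreducible factor of degree ≤ 3 exists, so g is irreducible over GF(2).

Yes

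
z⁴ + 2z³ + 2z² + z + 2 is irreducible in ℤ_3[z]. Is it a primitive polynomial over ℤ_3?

Yes

Write f(z) = z⁴ + 2z³ + 2z² + z + 2.
|GF(3^4)^×| = 3^4 − 1 = 80. Prime factorization: 80 = 2^4·5.
f is primitive ⇔ z has order 80 in GF(3)[z]/(f), i.e. z^(80/q) ≠ 1 for each prime q | 80.
z^(40) mod f = 2.
z^(16) mod f = z² + 2z.
None equal 1, so z has full order 80; f is primitive.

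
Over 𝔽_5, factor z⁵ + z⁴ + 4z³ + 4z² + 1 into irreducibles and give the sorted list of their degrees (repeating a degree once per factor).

Write f(z) = z⁵ + z⁴ + 4z³ + 4z² + 1.
Roots in 𝔽_5: f(0) = 1; f(1) = 1; f(2) = 2; f(3) = 4; f(4) = 1.
Complete factorization: f(z) = (z⁵ + z⁴ + 4z³ + 4z² + 1).
Factor degrees with multiplicity: 5 = 5.

5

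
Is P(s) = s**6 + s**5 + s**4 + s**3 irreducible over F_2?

No

Check for roots in F_2: P(0) = 0 → root; P(1) = 0 → root.
P(0) = 0, so (s) divides P(s); P is reducible.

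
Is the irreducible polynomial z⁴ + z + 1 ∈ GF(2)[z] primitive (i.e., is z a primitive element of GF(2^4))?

Yes

Write f(z) = z⁴ + z + 1.
|GF(2^4)^×| = 2^4 − 1 = 15. Prime factorization: 15 = 3·5.
f is primitive ⇔ z has order 15 in GF(2)[z]/(f), i.e. z^(15/q) ≠ 1 for each prime q | 15.
z^(5) mod f = z² + z.
z^(3) mod f = z³.
None equal 1, so z has full order 15; f is primitive.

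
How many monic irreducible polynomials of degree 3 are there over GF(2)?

The number of monic irreducibles of degree 3 over GF(2) is (1/3)·Σ_{d∣3} μ(3/d) 2^d.
Divisors of 3: 1, 3; μ(3/d) for each: -1, 1.
Σ = − 2^1 + 2^3 = 6.
N = 6/3 = 2.

2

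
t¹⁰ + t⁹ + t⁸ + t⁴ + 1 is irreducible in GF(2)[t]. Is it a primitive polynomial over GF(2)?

No

Write f(t) = t¹⁰ + t⁹ + t⁸ + t⁴ + 1.
|GF(2^10)^×| = 2^10 − 1 = 1023. Prime factorization: 1023 = 3·11·31.
f is primitive ⇔ t has order 1023 in GF(2)[t]/(f), i.e. t^(1023/q) ≠ 1 for each prime q | 1023.
t^(341) mod f = 1
t^(93) mod f = t⁴ + t² + t.
t^(33) mod f = t⁷ + t⁶ + t⁴ + t.
Since t^(341) = 1, the order of t divides 341 < 1023; not primitive.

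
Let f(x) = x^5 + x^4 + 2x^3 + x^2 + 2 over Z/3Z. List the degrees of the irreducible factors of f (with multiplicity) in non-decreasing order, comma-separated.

5

Roots in Z/3Z: f(0) = 2; f(1) = 1; f(2) = 1.
Complete factorization: f(x) = (x^5 + x^4 + 2x^3 + x^2 + 2).
Factor degrees with multiplicity: 5 = 5.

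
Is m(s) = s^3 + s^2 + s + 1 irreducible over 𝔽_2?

No

Check for roots in 𝔽_2: m(0) = 1; m(1) = 0 → root.
m(1) = 0, so (s − 1) divides m(s); m is reducible.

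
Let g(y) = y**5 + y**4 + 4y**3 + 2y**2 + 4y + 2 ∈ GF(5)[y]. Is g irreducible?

Yes

Check for roots in GF(5): g(0) = 2; g(1) = 4; g(2) = 3; g(3) = 4; g(4) = 1.
No roots, so no linear factors.
Degree-2 irreducible divisors: test the 10 monic irreducibles of degree 2 over GF(5).
None of them divide g (all give nonzero remainder).
No irreducible factor of degree ≤ 2 exists, so g is irreducible over GF(5).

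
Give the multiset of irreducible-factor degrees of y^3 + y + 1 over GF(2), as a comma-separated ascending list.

Write g(y) = y^3 + y + 1.
Roots in GF(2): g(0) = 1; g(1) = 1.
Complete factorization: g(y) = (y^3 + y + 1).
Factor degrees with multiplicity: 3 = 3.

3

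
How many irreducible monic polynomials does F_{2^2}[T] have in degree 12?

x^(4^12) − x is the product of all monic irreducibles of degree dividing 12; Möbius inversion gives N = (1/12) Σ μ(12/d)·4^d.
Divisors of 12: 1, 2, 3, 4, 6, 12; μ(12/d) for each: 0, 1, 0, -1, -1, 1.
Σ = 4^2 − 4^4 − 4^6 + 4^12 = 16772880.
N = 16772880/12 = 1397740.

1397740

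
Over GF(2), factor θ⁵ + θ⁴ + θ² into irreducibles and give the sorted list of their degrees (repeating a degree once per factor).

1, 1, 3

Write g(θ) = θ⁵ + θ⁴ + θ².
Roots in GF(2): g(0) = 0 → root; g(1) = 1.
Linear factors from roots: (θ).
Complete factorization: g(θ) = (θ)^2·(θ³ + θ² + 1).
Factor degrees with multiplicity: 1 + 1 + 3 = 5.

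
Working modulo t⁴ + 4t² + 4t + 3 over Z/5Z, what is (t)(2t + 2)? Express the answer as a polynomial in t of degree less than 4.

Multiply in Z/5Z[t]: (t)·(2t + 2) = 2t² + 2t.
Reduced: 2t² + 2t.

2t^2 + 2t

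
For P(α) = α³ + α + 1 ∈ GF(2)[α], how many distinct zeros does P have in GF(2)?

0

Evaluate at each of the 2 elements of GF(2):
P(0) = 1; P(1) = 1.
No element is a root.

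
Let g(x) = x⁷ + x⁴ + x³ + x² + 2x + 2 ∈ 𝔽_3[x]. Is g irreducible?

No

Check for roots in 𝔽_3: g(0) = 2; g(1) = 2; g(2) = 0 → root.
g(2) = 0, so (x − 2) divides g(x); g is reducible.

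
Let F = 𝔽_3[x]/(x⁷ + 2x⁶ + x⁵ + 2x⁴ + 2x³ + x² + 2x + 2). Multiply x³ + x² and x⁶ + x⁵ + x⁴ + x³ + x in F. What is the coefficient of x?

1

Multiply in 𝔽_3[x]: (x³ + x²)·(x⁶ + x⁵ + x⁴ + x³ + x) = x⁹ + 2x⁸ + 2x⁷ + 2x⁶ + x⁵ + x⁴ + x³.
Reduce using x⁷ ≡ x⁶ + 2x⁵ + x⁴ + x³ + 2x² + x + 1 (mod x⁷ + 2x⁶ + x⁵ + 2x⁴ + 2x³ + x² + 2x + 2).
Reduced: x⁶ + x⁵ + x⁴ + x + 1.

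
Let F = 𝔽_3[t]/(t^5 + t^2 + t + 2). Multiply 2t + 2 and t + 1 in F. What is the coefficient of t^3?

0

Multiply in 𝔽_3[t]: (2t + 2)·(t + 1) = 2t^2 + t + 2.
Reduced: 2t^2 + t + 2.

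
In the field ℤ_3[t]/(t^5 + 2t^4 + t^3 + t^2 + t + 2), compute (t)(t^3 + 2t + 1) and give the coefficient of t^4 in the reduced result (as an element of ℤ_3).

1

Multiply in ℤ_3[t]: (t)·(t^3 + 2t + 1) = t^4 + 2t^2 + t.
Reduced: t^4 + 2t^2 + t.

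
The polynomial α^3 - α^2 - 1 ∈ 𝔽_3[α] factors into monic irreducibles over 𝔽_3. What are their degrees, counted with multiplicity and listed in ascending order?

Write g(α) = α^3 - α^2 - 1.
Roots in 𝔽_3: g(0) = 2; g(1) = 2; g(2) = 0 → root.
Linear factors from roots: (α + 1).
Complete factorization: g(α) = (α + 1)·(α^2 + α - 1).
Factor degrees with multiplicity: 1 + 2 = 3.

1, 2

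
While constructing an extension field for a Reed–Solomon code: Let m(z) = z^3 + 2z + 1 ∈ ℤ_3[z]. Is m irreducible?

Check for roots in ℤ_3: m(0) = 1; m(1) = 1; m(2) = 1.
No roots. A degree-3 polynomial over a field with no linear factor is irreducible.

Yes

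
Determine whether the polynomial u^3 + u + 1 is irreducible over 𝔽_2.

Yes

Write m(u) = u^3 + u + 1.
Check for roots in 𝔽_2: m(0) = 1; m(1) = 1.
No roots. A degree-3 polynomial over a field with no linear factor is irreducible.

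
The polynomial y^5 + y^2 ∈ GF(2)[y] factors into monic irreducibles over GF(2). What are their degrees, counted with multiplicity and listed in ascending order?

1, 1, 1, 2

Write h(y) = y^5 + y^2.
Roots in GF(2): h(0) = 0 → root; h(1) = 0 → root.
Linear factors from roots: (y), (y + 1).
Complete factorization: h(y) = (y + 1)·(y)^2·(y^2 + y + 1).
Factor degrees with multiplicity: 1 + 1 + 1 + 2 = 5.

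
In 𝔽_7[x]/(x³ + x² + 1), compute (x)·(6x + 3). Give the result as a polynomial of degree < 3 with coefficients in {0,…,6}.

6x^2 + 3x

Multiply in 𝔽_7[x]: (x)·(6x + 3) = 6x² + 3x.
Reduced: 6x² + 3x.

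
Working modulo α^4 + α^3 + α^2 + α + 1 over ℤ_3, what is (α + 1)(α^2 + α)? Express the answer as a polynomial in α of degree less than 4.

α^3 + 2α^2 + α

Multiply in ℤ_3[α]: (α + 1)·(α^2 + α) = α^3 + 2α^2 + α.
Reduced: α^3 + 2α^2 + α.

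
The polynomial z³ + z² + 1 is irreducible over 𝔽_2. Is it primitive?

Yes

Write f(z) = z³ + z² + 1.
|GF(2^3)^×| = 2^3 − 1 = 7. Prime factorization: 7 = 7.
f is primitive ⇔ z has order 7 in GF(2)[z]/(f), i.e. z^(7/q) ≠ 1 for each prime q | 7.
z^(1) mod f = z.
None equal 1, so z has full order 7; f is primitive.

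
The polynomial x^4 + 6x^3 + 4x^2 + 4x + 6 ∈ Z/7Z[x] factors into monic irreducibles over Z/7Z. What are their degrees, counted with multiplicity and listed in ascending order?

1, 3

Write g(x) = x^4 + 6x^3 + 4x^2 + 4x + 6.
Linear factors from roots: (x + 6).
Complete factorization: g(x) = (x + 6)·(x^3 + 4x + 1).
Factor degrees with multiplicity: 1 + 3 = 4.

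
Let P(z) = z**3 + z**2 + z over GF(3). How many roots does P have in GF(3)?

Evaluate at each of the 3 elements of GF(3):
P(0) = 0 → root; P(1) = 0 → root; P(2) = 2.
Roots: {0, 1}.

2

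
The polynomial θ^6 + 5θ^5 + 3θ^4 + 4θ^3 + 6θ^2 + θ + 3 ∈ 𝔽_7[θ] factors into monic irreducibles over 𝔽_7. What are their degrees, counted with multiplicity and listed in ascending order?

6

Write h(θ) = θ^6 + 5θ^5 + 3θ^4 + 4θ^3 + 6θ^2 + θ + 3.
Complete factorization: h(θ) = (θ^6 + 5θ^5 + 3θ^4 + 4θ^3 + 6θ^2 + θ + 3).
Factor degrees with multiplicity: 6 = 6.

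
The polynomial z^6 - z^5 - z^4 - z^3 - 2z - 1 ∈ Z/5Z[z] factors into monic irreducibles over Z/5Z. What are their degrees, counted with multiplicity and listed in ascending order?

1, 2, 3

Write h(z) = z^6 - z^5 - z^4 - z^3 - 2z - 1.
Roots in Z/5Z: h(0) = 4; h(1) = 0 → root; h(2) = 3; h(3) = 1; h(4) = 3.
Linear factors from roots: (z - 1).
Complete factorization: h(z) = (z - 1)·(z^2 - z + 1)·(z^3 + z^2 - z + 1).
Factor degrees with multiplicity: 1 + 2 + 3 = 6.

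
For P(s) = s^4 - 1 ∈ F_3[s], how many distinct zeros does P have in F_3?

2

Evaluate at each of the 3 elements of F_3:
P(0) = 2; P(1) = 0 → root; P(2) = 0 → root.
Roots: {1, 2}.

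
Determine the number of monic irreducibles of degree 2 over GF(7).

21

The number of monic irreducibles of degree 2 over GF(7) is (1/2)·Σ_{d∣2} μ(2/d) 7^d.
Divisors of 2: 1, 2; μ(2/d) for each: -1, 1.
Σ = − 7^1 + 7^2 = 42.
N = 42/2 = 21.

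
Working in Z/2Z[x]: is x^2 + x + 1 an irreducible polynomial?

Write h(x) = x^2 + x + 1.
Check for roots in Z/2Z: h(0) = 1; h(1) = 1.
No roots. A degree-2 polynomial over a field with no linear factor is irreducible.

Yes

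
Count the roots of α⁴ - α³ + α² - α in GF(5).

4

Write g(α) = α⁴ - α³ + α² - α.
Evaluate at each of the 5 elements of GF(5):
g(0) = 0 → root; g(1) = 0 → root; g(2) = 0 → root; g(3) = 0 → root; g(4) = 4.
Roots: {0, 1, 2, 3}.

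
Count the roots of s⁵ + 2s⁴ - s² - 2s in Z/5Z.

Write g(s) = s⁵ + 2s⁴ - s² - 2s.
Evaluate at each of the 5 elements of Z/5Z:
g(0) = 0 → root; g(1) = 0 → root; g(2) = 1; g(3) = 0 → root; g(4) = 2.
Roots: {0, 1, 3}.

3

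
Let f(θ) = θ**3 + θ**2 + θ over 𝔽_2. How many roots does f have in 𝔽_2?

Evaluate at each of the 2 elements of 𝔽_2:
f(0) = 0 → root; f(1) = 1.
Roots: {0}.

1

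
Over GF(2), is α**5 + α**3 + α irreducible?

Write f(α) = α**5 + α**3 + α.
Check for roots in GF(2): f(0) = 0 → root; f(1) = 1.
f(0) = 0, so (α) divides f(α); f is reducible.

No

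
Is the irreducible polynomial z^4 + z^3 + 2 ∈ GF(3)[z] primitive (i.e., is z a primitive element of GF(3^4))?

Yes

Write f(z) = z^4 + z^3 + 2.
|GF(3^4)^×| = 3^4 − 1 = 80. Prime factorization: 80 = 2^4·5.
f is primitive ⇔ z has order 80 in GF(3)[z]/(f), i.e. z^(80/q) ≠ 1 for each prime q | 80.
z^(40) mod f = 2.
z^(16) mod f = 2z^2 + 2z + 2.
None equal 1, so z has full order 80; f is primitive.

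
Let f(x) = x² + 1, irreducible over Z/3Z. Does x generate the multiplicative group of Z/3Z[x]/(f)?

No

|GF(3^2)^×| = 3^2 − 1 = 8. Prime factorization: 8 = 2^3.
f is primitive ⇔ x has order 8 in GF(3)[x]/(f), i.e. x^(8/q) ≠ 1 for each prime q | 8.
x^(4) mod f = 1
Since x^(4) = 1, the order of x divides 4 < 8; not primitive.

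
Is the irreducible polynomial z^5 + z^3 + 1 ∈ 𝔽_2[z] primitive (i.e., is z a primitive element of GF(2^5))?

Write f(z) = z^5 + z^3 + 1.
|GF(2^5)^×| = 2^5 − 1 = 31. Prime factorization: 31 = 31.
f is primitive ⇔ z has order 31 in GF(2)[z]/(f), i.e. z^(31/q) ≠ 1 for each prime q | 31.
z^(1) mod f = z.
None equal 1, so z has full order 31; f is primitive.

Yes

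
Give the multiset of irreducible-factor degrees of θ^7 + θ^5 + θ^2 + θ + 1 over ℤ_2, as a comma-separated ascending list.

Write g(θ) = θ^7 + θ^5 + θ^2 + θ + 1.
Roots in ℤ_2: g(0) = 1; g(1) = 1.
Complete factorization: g(θ) = (θ^7 + θ^5 + θ^2 + θ + 1).
Factor degrees with multiplicity: 7 = 7.

7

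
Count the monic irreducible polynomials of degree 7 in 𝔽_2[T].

18

The number of monic irreducibles of degree 7 over GF(2) is (1/7)·Σ_{d∣7} μ(7/d) 2^d.
Divisors of 7: 1, 7; μ(7/d) for each: -1, 1.
Σ = − 2^1 + 2^7 = 126.
N = 126/7 = 18.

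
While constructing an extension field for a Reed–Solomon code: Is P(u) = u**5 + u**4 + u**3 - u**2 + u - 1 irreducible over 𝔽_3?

Yes

Check for roots in 𝔽_3: P(0) = 2; P(1) = 2; P(2) = 2.
No roots, so no linear factors.
Monic irreducibles of degree 2 over GF(3): u**2 + 1, u**2 + u - 1, u**2 - u - 1.
None of them divide P (all give nonzero remainder).
No irreducible factor of degree ≤ 2 exists, so P is irreducible over GF(3).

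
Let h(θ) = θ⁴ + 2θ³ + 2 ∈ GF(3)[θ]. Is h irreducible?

Yes

Check for roots in GF(3): h(0) = 2; h(1) = 2; h(2) = 1.
No roots, so no linear factors.
Monic irreducibles of degree 2 over GF(3): θ² + 1, θ² + θ + 2, θ² + 2θ + 2.
None of them divide h (all give nonzero remainder).
No irreducible factor of degree ≤ 2 exists, so h is irreducible over GF(3).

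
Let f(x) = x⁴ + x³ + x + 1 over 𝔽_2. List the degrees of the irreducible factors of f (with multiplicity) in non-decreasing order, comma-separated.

1, 1, 2

Roots in 𝔽_2: f(0) = 1; f(1) = 0 → root.
Linear factors from roots: (x + 1).
Complete factorization: f(x) = (x + 1)^2·(x² + x + 1).
Factor degrees with multiplicity: 1 + 1 + 2 = 4.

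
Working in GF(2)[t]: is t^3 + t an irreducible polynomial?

Write m(t) = t^3 + t.
Check for roots in GF(2): m(0) = 0 → root; m(1) = 0 → root.
m(0) = 0, so (t) divides m(t); m is reducible.

No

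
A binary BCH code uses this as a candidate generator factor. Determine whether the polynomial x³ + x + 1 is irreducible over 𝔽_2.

Write m(x) = x³ + x + 1.
Check for roots in 𝔽_2: m(0) = 1; m(1) = 1.
No roots. A degree-3 polynomial over a field with no linear factor is irreducible.

Yes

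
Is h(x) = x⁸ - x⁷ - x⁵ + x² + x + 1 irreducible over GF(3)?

Yes

Check for roots in GF(3): h(0) = 1; h(1) = 2; h(2) = 1.
No roots, so no linear factors.
Monic irreducibles of degree 2 over GF(3): x² + 1, x² + x - 1, x² - x - 1.
None of them divide h (all give nonzero remainder).
Degree-3 irreducible divisors: test the 8 monic irreducibles of degree 3 over GF(3).
None of them divide h (all give nonzero remainder).
Degree-4 irreducible divisors: test the 18 monic irreducibles of degree 4 over GF(3).
None of them divide h (all give nonzero remainder).
No irreducible factor of degree ≤ 4 exists, so h is irreducible over GF(3).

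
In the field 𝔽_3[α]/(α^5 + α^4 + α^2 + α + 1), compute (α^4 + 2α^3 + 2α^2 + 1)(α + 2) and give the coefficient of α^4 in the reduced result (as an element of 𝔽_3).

0

Multiply in 𝔽_3[α]: (α^4 + 2α^3 + 2α^2 + 1)·(α + 2) = α^5 + α^4 + α^2 + α + 2.
Reduce using α^5 ≡ 2α^4 + 2α^2 + 2α + 2 (mod α^5 + α^4 + α^2 + α + 1).
Reduced: 1.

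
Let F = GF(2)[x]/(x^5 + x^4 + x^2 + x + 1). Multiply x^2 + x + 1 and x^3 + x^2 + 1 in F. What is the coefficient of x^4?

Multiply in GF(2)[x]: (x^2 + x + 1)·(x^3 + x^2 + 1) = x^5 + x + 1.
Reduce using x^5 ≡ x^4 + x^2 + x + 1 (mod x^5 + x^4 + x^2 + x + 1).
Reduced: x^4 + x^2.

1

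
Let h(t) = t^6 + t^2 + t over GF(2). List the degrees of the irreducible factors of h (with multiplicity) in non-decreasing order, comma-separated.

Roots in GF(2): h(0) = 0 → root; h(1) = 1.
Linear factors from roots: (t).
Complete factorization: h(t) = (t)·(t^2 + t + 1)·(t^3 + t^2 + 1).
Factor degrees with multiplicity: 1 + 2 + 3 = 6.

1, 2, 3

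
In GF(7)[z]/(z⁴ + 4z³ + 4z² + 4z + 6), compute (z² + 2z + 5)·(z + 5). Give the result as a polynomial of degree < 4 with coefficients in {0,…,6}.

z^3 + z + 4

Multiply in GF(7)[z]: (z² + 2z + 5)·(z + 5) = z³ + z + 4.
Reduced: z³ + z + 4.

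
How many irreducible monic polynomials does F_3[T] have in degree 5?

Gauss's count: N_{3}(5) = (1/5) Σ_{d|5} μ(5/d)·3^d.
Divisors of 5: 1, 5; μ(5/d) for each: -1, 1.
Σ = − 3^1 + 3^5 = 240.
N = 240/5 = 48.

48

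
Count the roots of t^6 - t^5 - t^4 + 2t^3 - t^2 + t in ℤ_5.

Write P(t) = t^6 - t^5 - t^4 + 2t^3 - t^2 + t.
Evaluate at each of the 5 elements of ℤ_5:
P(0) = 0 → root; P(1) = 1; P(2) = 0 → root; P(3) = 3; P(4) = 2.
Roots: {0, 2}.

2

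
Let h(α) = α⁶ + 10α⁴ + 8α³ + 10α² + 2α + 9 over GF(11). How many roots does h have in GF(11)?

2

Evaluate at each of the 11 elements of GF(11):
h(0) = 9; h(1) = 7; h(2) = 0 → root; h(3) = 1; h(4) = 8; h(5) = 0 → root; h(6) = 4; h(7) = 2; h(8) = 8; h(9) = 7; h(10) = 9.
Roots: {2, 5}.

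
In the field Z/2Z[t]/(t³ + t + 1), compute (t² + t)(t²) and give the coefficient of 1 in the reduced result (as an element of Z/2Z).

1

Multiply in Z/2Z[t]: (t² + t)·(t²) = t⁴ + t³.
Reduce using t³ ≡ t + 1 (mod t³ + t + 1).
Reduced: t² + 1.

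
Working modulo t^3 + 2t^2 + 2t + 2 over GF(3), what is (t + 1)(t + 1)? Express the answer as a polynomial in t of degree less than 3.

t^2 + 2t + 1

Multiply in GF(3)[t]: (t + 1)·(t + 1) = t^2 + 2t + 1.
Reduced: t^2 + 2t + 1.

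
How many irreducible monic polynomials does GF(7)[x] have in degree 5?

By the necklace-counting formula, N_7(5) = (1/5) Σ_{d|5} μ(5/d)·7^d.
Divisors of 5: 1, 5; μ(5/d) for each: -1, 1.
Σ = − 7^1 + 7^5 = 16800.
N = 16800/5 = 3360.

3360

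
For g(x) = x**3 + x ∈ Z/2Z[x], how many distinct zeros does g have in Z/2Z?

2

Evaluate at each of the 2 elements of Z/2Z:
g(0) = 0 → root; g(1) = 0 → root.
Roots: {0, 1}.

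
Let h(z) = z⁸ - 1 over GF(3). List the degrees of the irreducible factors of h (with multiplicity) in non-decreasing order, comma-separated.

1, 1, 2, 2, 2

Roots in GF(3): h(0) = 2; h(1) = 0 → root; h(2) = 0 → root.
Linear factors from roots: (z - 1), (z + 1).
Complete factorization: h(z) = (z + 1)·(z - 1)·(z² + 1)·(z² + z - 1)·(z² - z - 1).
Factor degrees with multiplicity: 1 + 1 + 2 + 2 + 2 = 8.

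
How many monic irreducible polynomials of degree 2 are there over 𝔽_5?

10

x^(5^2) − x is the product of all monic irreducibles of degree dividing 2; Möbius inversion gives N = (1/2) Σ μ(2/d)·5^d.
Divisors of 2: 1, 2; μ(2/d) for each: -1, 1.
Σ = − 5^1 + 5^2 = 20.
N = 20/2 = 10.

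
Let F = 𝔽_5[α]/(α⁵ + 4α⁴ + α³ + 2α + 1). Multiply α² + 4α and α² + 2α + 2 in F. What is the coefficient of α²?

Multiply in 𝔽_5[α]: (α² + 4α)·(α² + 2α + 2) = α⁴ + α³ + 3α.
Reduced: α⁴ + α³ + 3α.

0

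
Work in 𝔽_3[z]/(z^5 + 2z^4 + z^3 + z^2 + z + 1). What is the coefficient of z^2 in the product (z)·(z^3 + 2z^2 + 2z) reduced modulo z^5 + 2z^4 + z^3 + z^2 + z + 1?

2

Multiply in 𝔽_3[z]: (z)·(z^3 + 2z^2 + 2z) = z^4 + 2z^3 + 2z^2.
Reduced: z^4 + 2z^3 + 2z^2.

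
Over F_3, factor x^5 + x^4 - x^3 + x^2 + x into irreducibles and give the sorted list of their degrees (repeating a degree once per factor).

Write g(x) = x^5 + x^4 - x^3 + x^2 + x.
Roots in F_3: g(0) = 0 → root; g(1) = 0 → root; g(2) = 1.
Linear factors from roots: (x), (x - 1).
Complete factorization: g(x) = (x)·(x - 1)^2·(x^2 + 1).
Factor degrees with multiplicity: 1 + 1 + 1 + 2 = 5.

1, 1, 1, 2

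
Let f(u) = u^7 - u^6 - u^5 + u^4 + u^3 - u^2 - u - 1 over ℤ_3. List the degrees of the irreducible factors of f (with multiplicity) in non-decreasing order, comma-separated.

Roots in ℤ_3: f(0) = 2; f(1) = 1; f(2) = 1.
Complete factorization: f(u) = (u^7 - u^6 - u^5 + u^4 + u^3 - u^2 - u - 1).
Factor degrees with multiplicity: 7 = 7.

7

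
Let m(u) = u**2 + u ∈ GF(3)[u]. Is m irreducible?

No

Check for roots in GF(3): m(0) = 0 → root; m(1) = 2; m(2) = 0 → root.
m(0) = 0, so (u) divides m(u); m is reducible.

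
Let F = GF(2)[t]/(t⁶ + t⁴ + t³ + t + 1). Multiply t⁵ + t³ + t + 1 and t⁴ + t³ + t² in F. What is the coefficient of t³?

Multiply in GF(2)[t]: (t⁵ + t³ + t + 1)·(t⁴ + t³ + t²) = t⁹ + t⁸ + t⁶ + t².
Reduce using t⁶ ≡ t⁴ + t³ + t + 1 (mod t⁶ + t⁴ + t³ + t + 1).
Reduced: t⁴ + t³ + t² + 1.

1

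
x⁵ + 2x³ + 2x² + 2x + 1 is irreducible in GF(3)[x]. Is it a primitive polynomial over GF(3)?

No

Write f(x) = x⁵ + 2x³ + 2x² + 2x + 1.
|GF(3^5)^×| = 3^5 − 1 = 242. Prime factorization: 242 = 2·11^2.
f is primitive ⇔ x has order 242 in GF(3)[x]/(f), i.e. x^(242/q) ≠ 1 for each prime q | 242.
x^(121) mod f = 2.
x^(22) mod f = 1
Since x^(22) = 1, the order of x divides 22 < 242; not primitive.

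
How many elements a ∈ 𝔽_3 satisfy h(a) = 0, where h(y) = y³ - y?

Evaluate at each of the 3 elements of 𝔽_3:
h(0) = 0 → root; h(1) = 0 → root; h(2) = 0 → root.
Roots: {0, 1, 2}.

3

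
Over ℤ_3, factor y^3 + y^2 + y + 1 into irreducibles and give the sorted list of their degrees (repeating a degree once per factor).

1, 2

Write h(y) = y^3 + y^2 + y + 1.
Roots in ℤ_3: h(0) = 1; h(1) = 1; h(2) = 0 → root.
Linear factors from roots: (y + 1).
Complete factorization: h(y) = (y + 1)·(y^2 + 1).
Factor degrees with multiplicity: 1 + 2 = 3.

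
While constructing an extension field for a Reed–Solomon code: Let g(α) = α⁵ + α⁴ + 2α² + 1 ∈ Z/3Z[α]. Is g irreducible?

No

Check for roots in Z/3Z: g(0) = 1; g(1) = 2; g(2) = 0 → root.
g(2) = 0, so (α − 2) divides g(α); g is reducible.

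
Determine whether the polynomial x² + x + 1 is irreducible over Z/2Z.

Yes

Write f(x) = x² + x + 1.
Check for roots in Z/2Z: f(0) = 1; f(1) = 1.
No roots. A degree-2 polynomial over a field with no linear factor is irreducible.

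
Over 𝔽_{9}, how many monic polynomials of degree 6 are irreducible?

By the necklace-counting formula, N_9(6) = (1/6) Σ_{d|6} μ(6/d)·9^d.
Divisors of 6: 1, 2, 3, 6; μ(6/d) for each: 1, -1, -1, 1.
Σ = 9^1 − 9^2 − 9^3 + 9^6 = 530640.
N = 530640/6 = 88440.

88440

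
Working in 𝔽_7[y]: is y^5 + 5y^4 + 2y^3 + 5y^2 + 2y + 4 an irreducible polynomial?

Write m(y) = y^5 + 5y^4 + 2y^3 + 5y^2 + 2y + 4.
Check for roots in 𝔽_7: m(0) = 4; m(1) = 5; m(2) = 2; m(3) = 1; m(4) = 4; m(5) = 3; m(6) = 2.
No roots, so no linear factors.
Degree-2 irreducible divisors: test the 21 monic irreducibles of degree 2 over GF(7).
y^2 + 6y + 3 divides m: m(y) = (y^2 + 6y + 3)·(y^3 + 6y^2 + 5y + 6).

No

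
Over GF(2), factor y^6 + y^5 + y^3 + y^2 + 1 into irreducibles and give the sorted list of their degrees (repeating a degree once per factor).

Write h(y) = y^6 + y^5 + y^3 + y^2 + 1.
Roots in GF(2): h(0) = 1; h(1) = 1.
Complete factorization: h(y) = (y^6 + y^5 + y^3 + y^2 + 1).
Factor degrees with multiplicity: 6 = 6.

6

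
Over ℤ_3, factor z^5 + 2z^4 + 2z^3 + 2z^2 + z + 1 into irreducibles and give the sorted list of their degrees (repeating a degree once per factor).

Write h(z) = z^5 + 2z^4 + 2z^3 + 2z^2 + z + 1.
Roots in ℤ_3: h(0) = 1; h(1) = 0 → root; h(2) = 1.
Linear factors from roots: (z + 2).
Complete factorization: h(z) = (z + 2)^3·(z^2 + 2z + 2).
Factor degrees with multiplicity: 1 + 1 + 1 + 2 = 5.

1, 1, 1, 2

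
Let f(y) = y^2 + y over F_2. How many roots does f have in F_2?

Evaluate at each of the 2 elements of F_2:
f(0) = 0 → root; f(1) = 0 → root.
Roots: {0, 1}.

2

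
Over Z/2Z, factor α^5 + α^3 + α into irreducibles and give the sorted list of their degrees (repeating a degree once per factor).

1, 2, 2

Write f(α) = α^5 + α^3 + α.
Roots in Z/2Z: f(0) = 0 → root; f(1) = 1.
Linear factors from roots: (α).
Complete factorization: f(α) = (α)·(α^2 + α + 1)^2.
Factor degrees with multiplicity: 1 + 2 + 2 = 5.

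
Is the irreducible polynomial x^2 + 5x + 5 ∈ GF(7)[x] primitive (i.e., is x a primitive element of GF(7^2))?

Write f(x) = x^2 + 5x + 5.
|GF(7^2)^×| = 7^2 − 1 = 48. Prime factorization: 48 = 2^4·3.
f is primitive ⇔ x has order 48 in GF(7)[x]/(f), i.e. x^(48/q) ≠ 1 for each prime q | 48.
x^(24) mod f = 6.
x^(16) mod f = 4.
None equal 1, so x has full order 48; f is primitive.

Yes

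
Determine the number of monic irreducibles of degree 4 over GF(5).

By the necklace-counting formula, N_5(4) = (1/4) Σ_{d|4} μ(4/d)·5^d.
Divisors of 4: 1, 2, 4; μ(4/d) for each: 0, -1, 1.
Σ = − 5^2 + 5^4 = 600.
N = 600/4 = 150.

150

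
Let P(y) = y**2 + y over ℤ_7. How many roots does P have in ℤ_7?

2

Evaluate at each of the 7 elements of ℤ_7:
P(0) = 0 → root; P(1) = 2; P(2) = 6; P(3) = 5; P(4) = 6; P(5) = 2; P(6) = 0 → root.
Roots: {0, 6}.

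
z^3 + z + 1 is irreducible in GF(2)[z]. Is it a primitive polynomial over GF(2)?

Yes

Write f(z) = z^3 + z + 1.
|GF(2^3)^×| = 2^3 − 1 = 7. Prime factorization: 7 = 7.
f is primitive ⇔ z has order 7 in GF(2)[z]/(f), i.e. z^(7/q) ≠ 1 for each prime q | 7.
z^(1) mod f = z.
None equal 1, so z has full order 7; f is primitive.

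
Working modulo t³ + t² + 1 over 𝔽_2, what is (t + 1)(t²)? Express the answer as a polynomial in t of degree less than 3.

1

Multiply in 𝔽_2[t]: (t + 1)·(t²) = t³ + t².
Reduce using t³ ≡ t² + 1 (mod t³ + t² + 1).
Reduced: 1.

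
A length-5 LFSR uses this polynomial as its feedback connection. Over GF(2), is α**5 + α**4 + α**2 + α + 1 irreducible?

Write m(α) = α**5 + α**4 + α**2 + α + 1.
Check for roots in GF(2): m(0) = 1; m(1) = 1.
No roots, so no linear factors.
Monic irreducibles of degree 2 over GF(2): α**2 + α + 1.
None of them divide m (all give nonzero remainder).
No irreducible factor of degree ≤ 2 exists, so m is irreducible over GF(2).

Yes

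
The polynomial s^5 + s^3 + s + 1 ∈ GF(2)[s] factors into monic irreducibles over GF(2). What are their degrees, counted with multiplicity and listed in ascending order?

Write g(s) = s^5 + s^3 + s + 1.
Roots in GF(2): g(0) = 1; g(1) = 0 → root.
Linear factors from roots: (s + 1).
Complete factorization: g(s) = (s + 1)·(s^4 + s^3 + 1).
Factor degrees with multiplicity: 1 + 4 = 5.

1, 4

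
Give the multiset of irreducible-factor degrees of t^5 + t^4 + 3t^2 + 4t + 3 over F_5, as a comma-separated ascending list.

Write g(t) = t^5 + t^4 + 3t^2 + 4t + 3.
Roots in F_5: g(0) = 3; g(1) = 2; g(2) = 1; g(3) = 1; g(4) = 2.
Complete factorization: g(t) = (t^5 + t^4 + 3t^2 + 4t + 3).
Factor degrees with multiplicity: 5 = 5.

5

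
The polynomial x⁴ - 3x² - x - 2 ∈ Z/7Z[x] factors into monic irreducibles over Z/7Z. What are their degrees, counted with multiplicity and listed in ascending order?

Write g(x) = x⁴ - 3x² - x - 2.
Linear factors from roots: (x - 2), (x - 3).
Complete factorization: g(x) = (x - 3)·(x - 2)·(x² - 2x + 2).
Factor degrees with multiplicity: 1 + 1 + 2 = 4.

1, 1, 2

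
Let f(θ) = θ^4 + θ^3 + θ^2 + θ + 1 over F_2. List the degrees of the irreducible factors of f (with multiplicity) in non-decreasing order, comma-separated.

4

Roots in F_2: f(0) = 1; f(1) = 1.
Complete factorization: f(θ) = (θ^4 + θ^3 + θ^2 + θ + 1).
Factor degrees with multiplicity: 4 = 4.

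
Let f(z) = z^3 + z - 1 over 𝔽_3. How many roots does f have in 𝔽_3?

Evaluate at each of the 3 elements of 𝔽_3:
f(0) = 2; f(1) = 1; f(2) = 0 → root.
Roots: {2}.

1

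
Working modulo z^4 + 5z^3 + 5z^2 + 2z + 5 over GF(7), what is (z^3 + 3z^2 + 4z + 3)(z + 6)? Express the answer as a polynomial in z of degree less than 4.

4z^3 + 3z^2 + 4z + 6

Multiply in GF(7)[z]: (z^3 + 3z^2 + 4z + 3)·(z + 6) = z^4 + 2z^3 + z^2 + 6z + 4.
Reduce using z^4 ≡ 2z^3 + 2z^2 + 5z + 2 (mod z^4 + 5z^3 + 5z^2 + 2z + 5).
Reduced: 4z^3 + 3z^2 + 4z + 6.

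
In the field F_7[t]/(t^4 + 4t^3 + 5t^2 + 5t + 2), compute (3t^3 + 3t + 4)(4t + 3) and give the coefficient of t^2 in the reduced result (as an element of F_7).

1

Multiply in F_7[t]: (3t^3 + 3t + 4)·(4t + 3) = 5t^4 + 2t^3 + 5t^2 + 4t + 5.
Reduce using t^4 ≡ 3t^3 + 2t^2 + 2t + 5 (mod t^4 + 4t^3 + 5t^2 + 5t + 2).
Reduced: 3t^3 + t^2 + 2.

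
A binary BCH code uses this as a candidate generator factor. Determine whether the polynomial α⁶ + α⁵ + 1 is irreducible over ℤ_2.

Write P(α) = α⁶ + α⁵ + 1.
Check for roots in ℤ_2: P(0) = 1; P(1) = 1.
No roots, so no linear factors.
Monic irreducibles of degree 2 over GF(2): α² + α + 1.
None of them divide P (all give nonzero remainder).
Monic irreducibles of degree 3 over GF(2): α³ + α + 1, α³ + α² + 1.
None of them divide P (all give nonzero remainder).
No irreducible factor of degree ≤ 3 exists, so P is irreducible over GF(2).

Yes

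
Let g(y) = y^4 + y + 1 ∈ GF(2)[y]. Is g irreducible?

Yes

Check for roots in GF(2): g(0) = 1; g(1) = 1.
No roots, so no linear factors.
Monic irreducibles of degree 2 over GF(2): y^2 + y + 1.
None of them divide g (all give nonzero remainder).
No irreducible factor of degree ≤ 2 exists, so g is irreducible over GF(2).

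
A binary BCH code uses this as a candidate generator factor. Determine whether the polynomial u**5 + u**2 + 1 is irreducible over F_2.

Write h(u) = u**5 + u**2 + 1.
Check for roots in F_2: h(0) = 1; h(1) = 1.
No roots, so no linear factors.
Monic irreducibles of degree 2 over GF(2): u**2 + u + 1.
None of them divide h (all give nonzero remainder).
No irreducible factor of degree ≤ 2 exists, so h is irreducible over GF(2).

Yes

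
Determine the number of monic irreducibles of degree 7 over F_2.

Gauss's count: N_{2}(7) = (1/7) Σ_{d|7} μ(7/d)·2^d.
Divisors of 7: 1, 7; μ(7/d) for each: -1, 1.
Σ = − 2^1 + 2^7 = 126.
N = 126/7 = 18.

18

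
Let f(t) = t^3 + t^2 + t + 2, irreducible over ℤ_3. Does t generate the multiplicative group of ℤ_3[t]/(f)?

|GF(3^3)^×| = 3^3 − 1 = 26. Prime factorization: 26 = 2·13.
f is primitive ⇔ t has order 26 in GF(3)[t]/(f), i.e. t^(26/q) ≠ 1 for each prime q | 26.
t^(13) mod f = 1
t^(2) mod f = t^2.
Since t^(13) = 1, the order of t divides 13 < 26; not primitive.

No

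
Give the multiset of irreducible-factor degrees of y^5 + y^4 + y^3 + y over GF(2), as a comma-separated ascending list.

Write h(y) = y^5 + y^4 + y^3 + y.
Roots in GF(2): h(0) = 0 → root; h(1) = 0 → root.
Linear factors from roots: (y), (y + 1).
Complete factorization: h(y) = (y)·(y + 1)·(y^3 + y + 1).
Factor degrees with multiplicity: 1 + 1 + 3 = 5.

1, 1, 3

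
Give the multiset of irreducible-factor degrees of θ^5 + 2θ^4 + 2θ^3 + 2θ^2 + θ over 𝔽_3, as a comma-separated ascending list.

Write g(θ) = θ^5 + 2θ^4 + 2θ^3 + 2θ^2 + θ.
Roots in 𝔽_3: g(0) = 0 → root; g(1) = 2; g(2) = 0 → root.
Linear factors from roots: (θ), (θ + 1).
Complete factorization: g(θ) = (θ)·(θ + 1)^2·(θ^2 + 1).
Factor degrees with multiplicity: 1 + 1 + 1 + 2 = 5.

1, 1, 1, 2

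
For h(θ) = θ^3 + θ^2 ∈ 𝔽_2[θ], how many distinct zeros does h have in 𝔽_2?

2

Evaluate at each of the 2 elements of 𝔽_2:
h(0) = 0 → root; h(1) = 0 → root.
Roots: {0, 1}.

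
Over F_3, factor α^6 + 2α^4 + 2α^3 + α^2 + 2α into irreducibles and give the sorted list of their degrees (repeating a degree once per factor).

Write g(α) = α^6 + 2α^4 + 2α^3 + α^2 + 2α.
Roots in F_3: g(0) = 0 → root; g(1) = 2; g(2) = 0 → root.
Linear factors from roots: (α), (α + 1).
Complete factorization: g(α) = (α)·(α + 1)·(α^2 + 1)·(α^2 + 2α + 2).
Factor degrees with multiplicity: 1 + 1 + 2 + 2 = 6.

1, 1, 2, 2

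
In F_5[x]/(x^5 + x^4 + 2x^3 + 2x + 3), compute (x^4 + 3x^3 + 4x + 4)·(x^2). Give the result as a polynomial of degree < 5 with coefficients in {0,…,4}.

x^4 + 2x^2 + 3x + 4

Multiply in F_5[x]: (x^4 + 3x^3 + 4x + 4)·(x^2) = x^6 + 3x^5 + 4x^3 + 4x^2.
Reduce using x^5 ≡ 4x^4 + 3x^3 + 3x + 2 (mod x^5 + x^4 + 2x^3 + 2x + 3).
Reduced: x^4 + 2x^2 + 3x + 4.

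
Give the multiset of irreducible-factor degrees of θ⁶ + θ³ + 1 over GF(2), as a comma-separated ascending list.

Write f(θ) = θ⁶ + θ³ + 1.
Roots in GF(2): f(0) = 1; f(1) = 1.
Complete factorization: f(θ) = (θ⁶ + θ³ + 1).
Factor degrees with multiplicity: 6 = 6.

6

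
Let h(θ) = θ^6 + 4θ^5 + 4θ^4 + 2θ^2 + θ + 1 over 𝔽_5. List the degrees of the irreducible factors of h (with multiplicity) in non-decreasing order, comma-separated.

6

Roots in 𝔽_5: h(0) = 1; h(1) = 3; h(2) = 2; h(3) = 2; h(4) = 3.
Complete factorization: h(θ) = (θ^6 + 4θ^5 + 4θ^4 + 2θ^2 + θ + 1).
Factor degrees with multiplicity: 6 = 6.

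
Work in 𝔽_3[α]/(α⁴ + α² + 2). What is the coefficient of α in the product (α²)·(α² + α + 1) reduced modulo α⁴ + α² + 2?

0

Multiply in 𝔽_3[α]: (α²)·(α² + α + 1) = α⁴ + α³ + α².
Reduce using α⁴ ≡ 2α² + 1 (mod α⁴ + α² + 2).
Reduced: α³ + 1.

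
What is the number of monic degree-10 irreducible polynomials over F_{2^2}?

The number of monic irreducibles of degree 10 over GF(4) is (1/10)·Σ_{d∣10} μ(10/d) 4^d.
Divisors of 10: 1, 2, 5, 10; μ(10/d) for each: 1, -1, -1, 1.
Σ = 4^1 − 4^2 − 4^5 + 4^10 = 1047540.
N = 1047540/10 = 104754.

104754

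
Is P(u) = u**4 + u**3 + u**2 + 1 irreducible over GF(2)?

Check for roots in GF(2): P(0) = 1; P(1) = 0 → root.
P(1) = 0, so (u − 1) divides P(u); P is reducible.

No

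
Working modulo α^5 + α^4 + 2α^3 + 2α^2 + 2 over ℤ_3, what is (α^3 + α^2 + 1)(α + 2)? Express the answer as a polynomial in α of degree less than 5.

α^4 + 2α^2 + α + 2

Multiply in ℤ_3[α]: (α^3 + α^2 + 1)·(α + 2) = α^4 + 2α^2 + α + 2.
Reduced: α^4 + 2α^2 + α + 2.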